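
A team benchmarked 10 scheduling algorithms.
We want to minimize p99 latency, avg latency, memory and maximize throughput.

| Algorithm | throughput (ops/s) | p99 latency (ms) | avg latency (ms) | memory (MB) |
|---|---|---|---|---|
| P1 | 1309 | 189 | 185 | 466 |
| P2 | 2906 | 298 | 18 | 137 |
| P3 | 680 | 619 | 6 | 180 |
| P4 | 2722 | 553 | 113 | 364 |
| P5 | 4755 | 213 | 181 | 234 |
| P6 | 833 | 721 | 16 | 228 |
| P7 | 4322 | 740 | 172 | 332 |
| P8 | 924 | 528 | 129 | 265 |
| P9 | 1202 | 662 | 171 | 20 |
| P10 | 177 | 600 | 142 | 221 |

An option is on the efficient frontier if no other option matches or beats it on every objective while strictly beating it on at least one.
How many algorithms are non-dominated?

7

P1: not dominated (best p99 latency).
P2: not dominated.
P3: not dominated (best avg latency).
P4: dominated by P2 (throughput 2906≥2722, p99 latency 298≤553, avg latency 18≤113, memory 137≤364).
P5: not dominated (best throughput).
P6: not dominated.
P7: not dominated.
P8: dominated by P2 (throughput 2906≥924, p99 latency 298≤528, avg latency 18≤129, memory 137≤265).
P9: not dominated (best memory).
P10: dominated by P2 (throughput 2906≥177, p99 latency 298≤600, avg latency 18≤142, memory 137≤221).
Pareto-optimal: P1, P2, P3, P5, P6, P7, P9 → 7.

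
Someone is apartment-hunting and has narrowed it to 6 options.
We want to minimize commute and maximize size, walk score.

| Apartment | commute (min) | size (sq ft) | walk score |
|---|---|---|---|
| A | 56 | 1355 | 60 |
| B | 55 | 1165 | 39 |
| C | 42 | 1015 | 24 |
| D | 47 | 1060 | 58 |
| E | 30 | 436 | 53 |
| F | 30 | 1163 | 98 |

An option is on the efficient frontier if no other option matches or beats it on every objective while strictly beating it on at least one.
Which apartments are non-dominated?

A, B, F

A: not dominated (best size).
B: not dominated.
C: dominated by F (commute 30≤42, size 1163≥1015, walk score 98≥24).
D: dominated by F (commute 30≤47, size 1163≥1060, walk score 98≥58).
E: dominated by F (commute 30≤30, size 1163≥436, walk score 98≥53).
F: not dominated (best walk score).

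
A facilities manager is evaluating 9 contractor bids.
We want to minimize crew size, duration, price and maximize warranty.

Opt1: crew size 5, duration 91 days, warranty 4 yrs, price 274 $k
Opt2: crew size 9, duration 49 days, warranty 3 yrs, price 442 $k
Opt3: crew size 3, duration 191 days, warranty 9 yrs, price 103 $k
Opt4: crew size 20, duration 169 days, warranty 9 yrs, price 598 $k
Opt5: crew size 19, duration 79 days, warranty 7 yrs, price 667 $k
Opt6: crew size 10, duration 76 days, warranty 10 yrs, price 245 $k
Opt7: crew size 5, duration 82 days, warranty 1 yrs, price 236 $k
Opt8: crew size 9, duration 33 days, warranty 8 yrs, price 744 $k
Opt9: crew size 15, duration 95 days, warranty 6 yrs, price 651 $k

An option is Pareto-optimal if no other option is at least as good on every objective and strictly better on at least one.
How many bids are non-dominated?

6

Opt1: not dominated.
Opt2: not dominated.
Opt3: not dominated (best crew size).
Opt4: dominated by Opt6 (crew size 10≤20, duration 76≤169, warranty 10≥9, price 245≤598).
Opt5: dominated by Opt6 (crew size 10≤19, duration 76≤79, warranty 10≥7, price 245≤667).
Opt6: not dominated (best warranty).
Opt7: not dominated.
Opt8: not dominated (best duration).
Opt9: dominated by Opt6 (crew size 10≤15, duration 76≤95, warranty 10≥6, price 245≤651).
Pareto-optimal: Opt1, Opt2, Opt3, Opt6, Opt7, Opt8 → 6.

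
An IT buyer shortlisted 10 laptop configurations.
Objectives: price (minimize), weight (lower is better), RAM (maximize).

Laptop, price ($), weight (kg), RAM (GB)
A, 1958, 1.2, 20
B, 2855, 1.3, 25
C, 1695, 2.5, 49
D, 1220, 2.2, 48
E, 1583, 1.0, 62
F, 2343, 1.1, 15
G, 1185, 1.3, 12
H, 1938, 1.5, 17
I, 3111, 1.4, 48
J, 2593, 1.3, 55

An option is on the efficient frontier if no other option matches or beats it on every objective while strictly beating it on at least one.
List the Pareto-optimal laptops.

A: dominated by E (price 1583≤1958, weight 1.0≤1.2, RAM 62≥20).
B: dominated by E (price 1583≤2855, weight 1.0≤1.3, RAM 62≥25).
C: dominated by E (price 1583≤1695, weight 1.0≤2.5, RAM 62≥49).
D: not dominated.
E: not dominated (best weight).
F: dominated by E (price 1583≤2343, weight 1.0≤1.1, RAM 62≥15).
G: not dominated (best price).
H: dominated by E (price 1583≤1938, weight 1.0≤1.5, RAM 62≥17).
I: dominated by E (price 1583≤3111, weight 1.0≤1.4, RAM 62≥48).
J: dominated by E (price 1583≤2593, weight 1.0≤1.3, RAM 62≥55).

D, E, G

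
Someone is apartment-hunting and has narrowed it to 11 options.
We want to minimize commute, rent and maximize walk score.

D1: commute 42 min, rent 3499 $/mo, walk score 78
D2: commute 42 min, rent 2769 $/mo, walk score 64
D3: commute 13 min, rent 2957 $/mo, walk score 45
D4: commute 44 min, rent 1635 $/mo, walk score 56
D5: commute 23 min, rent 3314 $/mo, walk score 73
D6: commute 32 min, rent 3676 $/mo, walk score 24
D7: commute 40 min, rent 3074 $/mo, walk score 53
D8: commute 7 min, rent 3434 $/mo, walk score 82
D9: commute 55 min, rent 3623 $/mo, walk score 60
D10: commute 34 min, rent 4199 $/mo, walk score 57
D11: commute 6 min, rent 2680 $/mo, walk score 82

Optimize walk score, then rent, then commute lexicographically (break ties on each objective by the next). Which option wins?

First maximize walk score: best is 82, kept {D8, D11}.
Then minimize rent: best is 2680, kept {D11}.

D11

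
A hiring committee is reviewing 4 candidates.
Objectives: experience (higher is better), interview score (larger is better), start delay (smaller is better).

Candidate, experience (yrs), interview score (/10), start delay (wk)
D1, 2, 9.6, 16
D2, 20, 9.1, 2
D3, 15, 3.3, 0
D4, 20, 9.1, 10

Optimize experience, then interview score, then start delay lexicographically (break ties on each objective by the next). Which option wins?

D2

First maximize experience: best is 20, kept {D2, D4}.
Then maximize interview score: best is 9.1, kept {D2, D4}.
Then minimize start delay: best is 2, kept {D2}.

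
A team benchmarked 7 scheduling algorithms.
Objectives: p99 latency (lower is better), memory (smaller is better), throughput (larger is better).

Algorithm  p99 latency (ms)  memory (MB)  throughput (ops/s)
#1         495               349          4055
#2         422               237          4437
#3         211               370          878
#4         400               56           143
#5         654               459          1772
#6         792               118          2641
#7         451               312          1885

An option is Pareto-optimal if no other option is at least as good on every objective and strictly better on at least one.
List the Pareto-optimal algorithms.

#1: dominated by #2 (p99 latency 422≤495, memory 237≤349, throughput 4437≥4055).
#2: not dominated (best throughput).
#3: not dominated (best p99 latency).
#4: not dominated (best memory).
#5: dominated by #1 (p99 latency 495≤654, memory 349≤459, throughput 4055≥1772).
#6: not dominated.
#7: dominated by #2 (p99 latency 422≤451, memory 237≤312, throughput 4437≥1885).

#2, #3, #4, #6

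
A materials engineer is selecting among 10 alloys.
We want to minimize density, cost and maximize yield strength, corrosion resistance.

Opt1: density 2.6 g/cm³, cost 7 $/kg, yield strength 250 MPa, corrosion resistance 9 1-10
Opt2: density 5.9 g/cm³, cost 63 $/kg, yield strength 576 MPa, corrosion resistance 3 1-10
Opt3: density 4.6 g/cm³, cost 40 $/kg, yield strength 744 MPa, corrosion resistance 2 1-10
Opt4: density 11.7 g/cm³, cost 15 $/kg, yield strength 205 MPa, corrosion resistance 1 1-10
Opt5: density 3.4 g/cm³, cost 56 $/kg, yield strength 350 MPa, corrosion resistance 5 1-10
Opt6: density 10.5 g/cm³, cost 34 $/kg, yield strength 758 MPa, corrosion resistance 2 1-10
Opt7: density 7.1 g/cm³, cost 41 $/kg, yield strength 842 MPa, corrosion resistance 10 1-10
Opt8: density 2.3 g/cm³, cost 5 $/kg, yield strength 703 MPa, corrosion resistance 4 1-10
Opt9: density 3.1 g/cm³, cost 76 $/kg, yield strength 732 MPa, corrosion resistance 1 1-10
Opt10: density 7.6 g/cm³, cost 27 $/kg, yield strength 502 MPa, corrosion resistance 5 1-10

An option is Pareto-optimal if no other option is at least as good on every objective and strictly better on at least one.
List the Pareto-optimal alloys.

Opt1: not dominated.
Opt2: dominated by Opt8 (density 2.3≤5.9, cost 5≤63, yield strength 703≥576, corrosion resistance 4≥3).
Opt3: not dominated.
Opt4: dominated by Opt1 (density 2.6≤11.7, cost 7≤15, yield strength 250≥205, corrosion resistance 9≥1).
Opt5: not dominated.
Opt6: not dominated.
Opt7: not dominated (best yield strength).
Opt8: not dominated (best density).
Opt9: not dominated.
Opt10: not dominated.

Opt1, Opt3, Opt5, Opt6, Opt7, Opt8, Opt9, Opt10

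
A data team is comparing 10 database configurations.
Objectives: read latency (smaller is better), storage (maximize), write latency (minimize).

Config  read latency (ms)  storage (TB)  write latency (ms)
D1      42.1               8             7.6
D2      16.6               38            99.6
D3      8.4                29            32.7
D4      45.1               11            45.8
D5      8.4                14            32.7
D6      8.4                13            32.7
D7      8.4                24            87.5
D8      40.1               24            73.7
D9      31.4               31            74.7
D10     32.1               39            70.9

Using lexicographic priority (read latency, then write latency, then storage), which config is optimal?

First minimize read latency: best is 8.4, kept {D3, D5, D6, D7}.
Then minimize write latency: best is 32.7, kept {D3, D5, D6}.
Then maximize storage: best is 29, kept {D3}.

D3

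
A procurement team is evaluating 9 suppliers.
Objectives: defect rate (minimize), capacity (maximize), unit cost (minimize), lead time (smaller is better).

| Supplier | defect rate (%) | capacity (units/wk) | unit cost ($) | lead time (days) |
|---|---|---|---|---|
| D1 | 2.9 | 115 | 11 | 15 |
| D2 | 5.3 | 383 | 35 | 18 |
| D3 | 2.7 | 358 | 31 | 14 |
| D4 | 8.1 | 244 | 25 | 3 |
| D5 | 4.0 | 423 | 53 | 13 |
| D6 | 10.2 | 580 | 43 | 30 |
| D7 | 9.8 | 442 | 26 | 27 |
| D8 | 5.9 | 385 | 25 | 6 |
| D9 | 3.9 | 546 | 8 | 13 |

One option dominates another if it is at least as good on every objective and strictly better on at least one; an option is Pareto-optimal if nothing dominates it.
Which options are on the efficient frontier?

D1: not dominated.
D2: dominated by D9 (defect rate 3.9≤5.3, capacity 546≥383, unit cost 8≤35, lead time 13≤18).
D3: not dominated (best defect rate).
D4: not dominated (best lead time).
D5: dominated by D9 (defect rate 3.9≤4.0, capacity 546≥423, unit cost 8≤53, lead time 13≤13).
D6: not dominated (best capacity).
D7: dominated by D9 (defect rate 3.9≤9.8, capacity 546≥442, unit cost 8≤26, lead time 13≤27).
D8: not dominated.
D9: not dominated (best unit cost).

D1, D3, D4, D6, D8, D9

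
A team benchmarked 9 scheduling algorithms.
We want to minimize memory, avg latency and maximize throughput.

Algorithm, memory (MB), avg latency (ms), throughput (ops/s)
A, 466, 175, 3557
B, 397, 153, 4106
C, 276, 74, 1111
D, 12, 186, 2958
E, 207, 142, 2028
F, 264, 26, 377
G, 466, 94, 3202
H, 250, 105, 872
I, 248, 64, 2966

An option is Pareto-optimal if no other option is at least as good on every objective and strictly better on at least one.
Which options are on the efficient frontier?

B, D, E, F, G, I

A: dominated by B (memory 397≤466, avg latency 153≤175, throughput 4106≥3557).
B: not dominated (best throughput).
C: dominated by I (memory 248≤276, avg latency 64≤74, throughput 2966≥1111).
D: not dominated (best memory).
E: not dominated.
F: not dominated (best avg latency).
G: not dominated.
H: dominated by I (memory 248≤250, avg latency 64≤105, throughput 2966≥872).
I: not dominated.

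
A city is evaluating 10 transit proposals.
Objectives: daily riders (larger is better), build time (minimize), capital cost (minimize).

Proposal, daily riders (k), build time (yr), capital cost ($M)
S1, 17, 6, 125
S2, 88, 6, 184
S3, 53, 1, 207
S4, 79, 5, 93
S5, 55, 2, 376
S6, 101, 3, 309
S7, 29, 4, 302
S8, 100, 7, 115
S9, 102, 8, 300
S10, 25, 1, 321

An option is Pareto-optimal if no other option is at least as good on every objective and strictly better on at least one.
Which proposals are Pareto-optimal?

S2, S3, S4, S5, S6, S8, S9

S1: dominated by S4 (daily riders 79≥17, build time 5≤6, capital cost 93≤125).
S2: not dominated.
S3: not dominated.
S4: not dominated (best capital cost).
S5: not dominated.
S6: not dominated.
S7: dominated by S3 (daily riders 53≥29, build time 1≤4, capital cost 207≤302).
S8: not dominated.
S9: not dominated (best daily riders).
S10: dominated by S3 (daily riders 53≥25, build time 1≤1, capital cost 207≤321).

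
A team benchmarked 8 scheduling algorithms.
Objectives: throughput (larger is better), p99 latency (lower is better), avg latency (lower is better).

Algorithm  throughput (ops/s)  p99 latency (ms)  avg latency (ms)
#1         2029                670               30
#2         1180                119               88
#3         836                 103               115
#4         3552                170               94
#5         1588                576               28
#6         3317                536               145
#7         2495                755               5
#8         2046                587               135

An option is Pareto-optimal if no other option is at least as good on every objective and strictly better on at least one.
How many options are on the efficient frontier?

6

#1: not dominated.
#2: not dominated.
#3: not dominated (best p99 latency).
#4: not dominated (best throughput).
#5: not dominated.
#6: dominated by #4 (throughput 3552≥3317, p99 latency 170≤536, avg latency 94≤145).
#7: not dominated (best avg latency).
#8: dominated by #4 (throughput 3552≥2046, p99 latency 170≤587, avg latency 94≤135).
Pareto-optimal: #1, #2, #3, #4, #5, #7 → 6.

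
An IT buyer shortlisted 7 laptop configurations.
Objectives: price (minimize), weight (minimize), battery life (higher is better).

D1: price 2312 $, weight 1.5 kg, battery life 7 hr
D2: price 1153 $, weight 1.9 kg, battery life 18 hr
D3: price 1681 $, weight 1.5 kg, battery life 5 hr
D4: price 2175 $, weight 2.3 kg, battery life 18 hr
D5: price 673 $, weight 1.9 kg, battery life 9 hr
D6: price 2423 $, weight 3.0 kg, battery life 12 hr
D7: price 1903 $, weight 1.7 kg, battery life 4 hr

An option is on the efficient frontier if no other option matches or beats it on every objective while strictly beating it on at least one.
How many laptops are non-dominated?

D1: not dominated.
D2: not dominated.
D3: not dominated.
D4: dominated by D2 (price 1153≤2175, weight 1.9≤2.3, battery life 18≥18).
D5: not dominated (best price).
D6: dominated by D2 (price 1153≤2423, weight 1.9≤3.0, battery life 18≥12).
D7: dominated by D3 (price 1681≤1903, weight 1.5≤1.7, battery life 5≥4).
Pareto-optimal: D1, D2, D3, D5 → 4.

4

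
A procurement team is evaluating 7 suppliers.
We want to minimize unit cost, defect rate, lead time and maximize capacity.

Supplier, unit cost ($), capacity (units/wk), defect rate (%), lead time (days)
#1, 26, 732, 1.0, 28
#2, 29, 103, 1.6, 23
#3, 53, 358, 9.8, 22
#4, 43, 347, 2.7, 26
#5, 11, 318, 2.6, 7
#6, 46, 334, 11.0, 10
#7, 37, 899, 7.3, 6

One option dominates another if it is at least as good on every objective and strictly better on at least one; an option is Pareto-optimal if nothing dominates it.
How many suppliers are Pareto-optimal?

5

#1: not dominated (best defect rate).
#2: not dominated.
#3: dominated by #7 (unit cost 37≤53, capacity 899≥358, defect rate 7.3≤9.8, lead time 6≤22).
#4: not dominated.
#5: not dominated (best unit cost).
#6: dominated by #7 (unit cost 37≤46, capacity 899≥334, defect rate 7.3≤11.0, lead time 6≤10).
#7: not dominated (best capacity).
Pareto-optimal: #1, #2, #4, #5, #7 → 5.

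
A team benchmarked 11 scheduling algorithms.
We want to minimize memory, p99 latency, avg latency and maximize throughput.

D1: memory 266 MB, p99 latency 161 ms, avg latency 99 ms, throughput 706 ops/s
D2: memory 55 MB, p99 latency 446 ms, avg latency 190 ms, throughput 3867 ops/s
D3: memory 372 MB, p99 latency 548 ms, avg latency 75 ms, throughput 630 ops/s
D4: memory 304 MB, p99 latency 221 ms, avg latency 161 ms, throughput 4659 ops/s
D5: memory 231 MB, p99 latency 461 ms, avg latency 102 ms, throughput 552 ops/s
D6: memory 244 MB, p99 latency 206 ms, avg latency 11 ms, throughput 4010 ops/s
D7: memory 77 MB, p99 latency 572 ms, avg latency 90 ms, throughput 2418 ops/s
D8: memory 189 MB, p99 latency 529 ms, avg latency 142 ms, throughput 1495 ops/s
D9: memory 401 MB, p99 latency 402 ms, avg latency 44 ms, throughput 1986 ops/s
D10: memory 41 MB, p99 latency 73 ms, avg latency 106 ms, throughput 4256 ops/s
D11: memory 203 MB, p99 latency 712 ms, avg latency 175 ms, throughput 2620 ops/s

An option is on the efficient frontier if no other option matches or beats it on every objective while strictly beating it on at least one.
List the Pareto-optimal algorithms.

D1, D4, D5, D6, D7, D10

D1: not dominated.
D2: dominated by D10 (memory 41≤55, p99 latency 73≤446, avg latency 106≤190, throughput 4256≥3867).
D3: dominated by D6 (memory 244≤372, p99 latency 206≤548, avg latency 11≤75, throughput 4010≥630).
D4: not dominated (best throughput).
D5: not dominated.
D6: not dominated (best avg latency).
D7: not dominated.
D8: dominated by D10 (memory 41≤189, p99 latency 73≤529, avg latency 106≤142, throughput 4256≥1495).
D9: dominated by D6 (memory 244≤401, p99 latency 206≤402, avg latency 11≤44, throughput 4010≥1986).
D10: not dominated (best memory).
D11: dominated by D10 (memory 41≤203, p99 latency 73≤712, avg latency 106≤175, throughput 4256≥2620).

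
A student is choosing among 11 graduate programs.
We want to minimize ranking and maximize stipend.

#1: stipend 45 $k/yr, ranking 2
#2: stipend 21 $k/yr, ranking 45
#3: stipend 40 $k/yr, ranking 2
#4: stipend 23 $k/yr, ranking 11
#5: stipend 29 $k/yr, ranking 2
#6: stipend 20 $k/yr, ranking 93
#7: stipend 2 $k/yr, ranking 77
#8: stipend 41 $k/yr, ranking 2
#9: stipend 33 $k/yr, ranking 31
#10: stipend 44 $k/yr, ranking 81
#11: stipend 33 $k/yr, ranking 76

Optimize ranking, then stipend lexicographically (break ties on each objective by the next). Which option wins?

#1

First minimize ranking: best is 2, kept {#1, #3, #5, #8}.
Then maximize stipend: best is 45, kept {#1}.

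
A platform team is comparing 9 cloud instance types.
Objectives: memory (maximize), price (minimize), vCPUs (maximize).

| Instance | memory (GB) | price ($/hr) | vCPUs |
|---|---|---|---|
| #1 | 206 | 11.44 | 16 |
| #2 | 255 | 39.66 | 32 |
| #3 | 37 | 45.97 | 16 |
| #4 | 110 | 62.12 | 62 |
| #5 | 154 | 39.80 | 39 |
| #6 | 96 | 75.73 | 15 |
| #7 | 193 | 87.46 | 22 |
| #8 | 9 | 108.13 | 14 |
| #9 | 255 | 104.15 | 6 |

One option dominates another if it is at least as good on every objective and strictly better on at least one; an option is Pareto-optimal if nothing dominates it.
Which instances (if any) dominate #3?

#1: memory 206≥37, price 11.44≤45.97, vCPUs 16≥16 — dominates #3.
#2: memory 255≥37, price 39.66≤45.97, vCPUs 32≥16 — dominates #3.
#5: memory 154≥37, price 39.80≤45.97, vCPUs 39≥16 — dominates #3.
Others (#4, #6, #7, #8, #9) are each worse than #3 on at least one objective.

#1, #2, #5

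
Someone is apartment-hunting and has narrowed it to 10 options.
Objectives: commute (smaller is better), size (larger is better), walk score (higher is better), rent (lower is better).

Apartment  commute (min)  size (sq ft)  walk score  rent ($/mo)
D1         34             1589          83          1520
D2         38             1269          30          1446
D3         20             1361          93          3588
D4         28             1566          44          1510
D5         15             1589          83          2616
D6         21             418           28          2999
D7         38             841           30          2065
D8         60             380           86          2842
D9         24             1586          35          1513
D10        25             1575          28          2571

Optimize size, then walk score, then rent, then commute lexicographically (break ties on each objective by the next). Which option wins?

D1

First maximize size: best is 1589, kept {D1, D5}.
Then maximize walk score: best is 83, kept {D1, D5}.
Then minimize rent: best is 1520, kept {D1}.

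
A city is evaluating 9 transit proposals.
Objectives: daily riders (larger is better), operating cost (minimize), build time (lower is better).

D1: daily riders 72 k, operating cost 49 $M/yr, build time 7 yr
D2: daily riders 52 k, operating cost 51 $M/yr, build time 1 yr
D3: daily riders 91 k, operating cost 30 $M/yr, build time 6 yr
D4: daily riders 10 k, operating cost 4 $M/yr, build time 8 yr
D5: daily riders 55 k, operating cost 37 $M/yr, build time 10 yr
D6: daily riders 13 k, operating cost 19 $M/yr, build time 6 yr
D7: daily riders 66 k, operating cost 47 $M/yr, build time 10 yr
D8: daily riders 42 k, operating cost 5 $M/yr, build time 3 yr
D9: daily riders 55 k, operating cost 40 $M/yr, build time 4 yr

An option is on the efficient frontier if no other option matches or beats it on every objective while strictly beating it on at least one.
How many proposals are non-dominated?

D1: dominated by D3 (daily riders 91≥72, operating cost 30≤49, build time 6≤7).
D2: not dominated (best build time).
D3: not dominated (best daily riders).
D4: not dominated (best operating cost).
D5: dominated by D3 (daily riders 91≥55, operating cost 30≤37, build time 6≤10).
D6: dominated by D8 (daily riders 42≥13, operating cost 5≤19, build time 3≤6).
D7: dominated by D3 (daily riders 91≥66, operating cost 30≤47, build time 6≤10).
D8: not dominated.
D9: not dominated.
Pareto-optimal: D2, D3, D4, D8, D9 → 5.

5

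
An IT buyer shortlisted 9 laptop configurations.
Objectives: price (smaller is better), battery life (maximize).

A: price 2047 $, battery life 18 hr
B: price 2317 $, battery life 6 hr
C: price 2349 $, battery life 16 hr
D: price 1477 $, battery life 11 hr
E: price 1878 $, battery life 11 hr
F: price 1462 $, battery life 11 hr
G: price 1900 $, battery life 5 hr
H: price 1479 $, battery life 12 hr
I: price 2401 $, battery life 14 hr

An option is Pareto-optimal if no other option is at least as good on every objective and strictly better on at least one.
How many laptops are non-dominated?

3

A: not dominated (best battery life).
B: dominated by A (price 2047≤2317, battery life 18≥6).
C: dominated by A (price 2047≤2349, battery life 18≥16).
D: dominated by F (price 1462≤1477, battery life 11≥11).
E: dominated by D (price 1477≤1878, battery life 11≥11).
F: not dominated (best price).
G: dominated by D (price 1477≤1900, battery life 11≥5).
H: not dominated.
I: dominated by A (price 2047≤2401, battery life 18≥14).
Pareto-optimal: A, F, H → 3.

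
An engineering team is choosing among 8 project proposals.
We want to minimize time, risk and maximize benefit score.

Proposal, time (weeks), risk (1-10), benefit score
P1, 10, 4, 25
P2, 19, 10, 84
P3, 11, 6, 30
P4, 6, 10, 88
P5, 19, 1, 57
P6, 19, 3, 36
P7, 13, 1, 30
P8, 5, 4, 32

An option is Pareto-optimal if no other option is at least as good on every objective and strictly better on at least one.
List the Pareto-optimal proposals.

P4, P5, P7, P8

P1: dominated by P8 (time 5≤10, risk 4≤4, benefit score 32≥25).
P2: dominated by P4 (time 6≤19, risk 10≤10, benefit score 88≥84).
P3: dominated by P8 (time 5≤11, risk 4≤6, benefit score 32≥30).
P4: not dominated (best benefit score).
P5: not dominated.
P6: dominated by P5 (time 19≤19, risk 1≤3, benefit score 57≥36).
P7: not dominated.
P8: not dominated (best time).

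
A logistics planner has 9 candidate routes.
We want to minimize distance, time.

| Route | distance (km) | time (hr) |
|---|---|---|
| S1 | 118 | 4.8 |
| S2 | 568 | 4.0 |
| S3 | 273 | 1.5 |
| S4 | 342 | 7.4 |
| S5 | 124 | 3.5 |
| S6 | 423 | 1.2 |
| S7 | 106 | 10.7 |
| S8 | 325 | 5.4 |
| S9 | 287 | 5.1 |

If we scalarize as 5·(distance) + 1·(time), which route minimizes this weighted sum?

S7

S1: 5·118 + 1·4.8 = 594.8
S2: 5·568 + 1·4.0 = 2844.0
S3: 5·273 + 1·1.5 = 1366.5
S4: 5·342 + 1·7.4 = 1717.4
S5: 5·124 + 1·3.5 = 623.5
S6: 5·423 + 1·1.2 = 2116.2
S7: 5·106 + 1·10.7 = 540.7
S8: 5·325 + 1·5.4 = 1630.4
S9: 5·287 + 1·5.1 = 1440.1
Lowest: S7 at 540.7.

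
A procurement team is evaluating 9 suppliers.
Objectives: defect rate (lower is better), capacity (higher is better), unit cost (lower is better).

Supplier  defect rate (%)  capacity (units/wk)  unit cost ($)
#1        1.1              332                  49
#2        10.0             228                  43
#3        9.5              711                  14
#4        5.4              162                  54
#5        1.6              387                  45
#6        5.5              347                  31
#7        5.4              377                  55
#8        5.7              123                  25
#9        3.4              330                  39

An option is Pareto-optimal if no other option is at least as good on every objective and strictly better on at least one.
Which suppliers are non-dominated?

#1, #3, #5, #6, #8, #9

#1: not dominated (best defect rate).
#2: dominated by #3 (defect rate 9.5≤10.0, capacity 711≥228, unit cost 14≤43).
#3: not dominated (best capacity).
#4: dominated by #1 (defect rate 1.1≤5.4, capacity 332≥162, unit cost 49≤54).
#5: not dominated.
#6: not dominated.
#7: dominated by #5 (defect rate 1.6≤5.4, capacity 387≥377, unit cost 45≤55).
#8: not dominated.
#9: not dominated.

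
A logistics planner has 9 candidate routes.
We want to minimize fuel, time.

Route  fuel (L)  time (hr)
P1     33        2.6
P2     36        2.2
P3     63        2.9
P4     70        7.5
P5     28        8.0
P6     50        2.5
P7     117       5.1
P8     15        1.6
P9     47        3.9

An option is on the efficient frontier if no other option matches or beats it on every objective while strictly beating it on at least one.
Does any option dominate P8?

No

P1: worse on fuel (33 vs 15).
P2: worse on fuel (36 vs 15).
P3: worse on fuel (63 vs 15).
P4: worse on fuel (70 vs 15).
P5: worse on fuel (28 vs 15).
P6: worse on fuel (50 vs 15).
P7: worse on fuel (117 vs 15).
P9: worse on fuel (47 vs 15).
No option is at least as good as P8 on every objective and strictly better on one.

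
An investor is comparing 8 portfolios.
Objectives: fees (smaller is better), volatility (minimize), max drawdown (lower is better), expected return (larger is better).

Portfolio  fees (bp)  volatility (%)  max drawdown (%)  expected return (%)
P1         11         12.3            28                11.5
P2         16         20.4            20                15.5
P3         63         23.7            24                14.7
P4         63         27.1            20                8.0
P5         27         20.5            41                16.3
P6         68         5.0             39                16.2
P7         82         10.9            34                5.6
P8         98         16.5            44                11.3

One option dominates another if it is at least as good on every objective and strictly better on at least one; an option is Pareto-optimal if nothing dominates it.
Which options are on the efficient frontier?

P1: not dominated (best fees).
P2: not dominated.
P3: dominated by P2 (fees 16≤63, volatility 20.4≤23.7, max drawdown 20≤24, expected return 15.5≥14.7).
P4: dominated by P2 (fees 16≤63, volatility 20.4≤27.1, max drawdown 20≤20, expected return 15.5≥8.0).
P5: not dominated (best expected return).
P6: not dominated (best volatility).
P7: not dominated.
P8: dominated by P1 (fees 11≤98, volatility 12.3≤16.5, max drawdown 28≤44, expected return 11.5≥11.3).

P1, P2, P5, P6, P7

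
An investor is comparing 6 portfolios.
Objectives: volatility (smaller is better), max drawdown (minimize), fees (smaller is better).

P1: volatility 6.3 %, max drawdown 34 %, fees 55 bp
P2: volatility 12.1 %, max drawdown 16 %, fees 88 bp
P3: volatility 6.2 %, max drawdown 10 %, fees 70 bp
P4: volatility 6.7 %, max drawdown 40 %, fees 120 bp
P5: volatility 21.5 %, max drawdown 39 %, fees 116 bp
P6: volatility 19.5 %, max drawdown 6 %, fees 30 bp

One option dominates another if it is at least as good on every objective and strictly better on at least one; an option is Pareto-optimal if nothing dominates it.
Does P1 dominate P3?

P1 vs P3: P1 is worse on volatility (6.3 vs 6.2), so it does not dominate P3.

No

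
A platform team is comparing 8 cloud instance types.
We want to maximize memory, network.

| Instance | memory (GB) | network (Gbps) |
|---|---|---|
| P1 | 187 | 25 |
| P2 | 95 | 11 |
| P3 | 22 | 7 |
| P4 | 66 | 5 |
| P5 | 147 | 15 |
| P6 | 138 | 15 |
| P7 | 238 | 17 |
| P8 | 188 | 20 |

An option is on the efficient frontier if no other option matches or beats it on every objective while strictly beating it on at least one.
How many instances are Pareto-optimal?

3

P1: not dominated (best network).
P2: dominated by P1 (memory 187≥95, network 25≥11).
P3: dominated by P1 (memory 187≥22, network 25≥7).
P4: dominated by P1 (memory 187≥66, network 25≥5).
P5: dominated by P1 (memory 187≥147, network 25≥15).
P6: dominated by P1 (memory 187≥138, network 25≥15).
P7: not dominated (best memory).
P8: not dominated.
Pareto-optimal: P1, P7, P8 → 3.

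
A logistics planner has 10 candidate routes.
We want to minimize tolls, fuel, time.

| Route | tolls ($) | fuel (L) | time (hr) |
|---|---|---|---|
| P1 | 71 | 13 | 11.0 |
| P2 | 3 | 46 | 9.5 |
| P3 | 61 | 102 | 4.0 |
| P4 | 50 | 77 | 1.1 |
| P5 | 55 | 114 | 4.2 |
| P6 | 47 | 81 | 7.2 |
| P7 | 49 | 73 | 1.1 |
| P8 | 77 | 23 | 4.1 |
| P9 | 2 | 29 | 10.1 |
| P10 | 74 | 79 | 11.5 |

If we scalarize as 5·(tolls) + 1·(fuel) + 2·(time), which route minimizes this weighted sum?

P9

P1: 5·71 + 1·13 + 2·11.0 = 390.0
P2: 5·3 + 1·46 + 2·9.5 = 80.0
P3: 5·61 + 1·102 + 2·4.0 = 415.0
P4: 5·50 + 1·77 + 2·1.1 = 329.2
P5: 5·55 + 1·114 + 2·4.2 = 397.4
P6: 5·47 + 1·81 + 2·7.2 = 330.4
P7: 5·49 + 1·73 + 2·1.1 = 320.2
P8: 5·77 + 1·23 + 2·4.1 = 416.2
P9: 5·2 + 1·29 + 2·10.1 = 59.2
P10: 5·74 + 1·79 + 2·11.5 = 472.0
Lowest: P9 at 59.2.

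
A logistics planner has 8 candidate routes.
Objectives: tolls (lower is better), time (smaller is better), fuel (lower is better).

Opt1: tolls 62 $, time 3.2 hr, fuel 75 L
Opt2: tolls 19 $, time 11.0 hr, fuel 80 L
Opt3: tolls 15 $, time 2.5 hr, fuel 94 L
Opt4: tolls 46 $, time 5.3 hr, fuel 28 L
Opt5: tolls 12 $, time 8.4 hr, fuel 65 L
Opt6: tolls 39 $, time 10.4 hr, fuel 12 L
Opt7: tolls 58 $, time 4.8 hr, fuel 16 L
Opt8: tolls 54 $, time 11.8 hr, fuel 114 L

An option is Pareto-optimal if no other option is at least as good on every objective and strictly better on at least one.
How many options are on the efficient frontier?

Opt1: not dominated.
Opt2: dominated by Opt5 (tolls 12≤19, time 8.4≤11.0, fuel 65≤80).
Opt3: not dominated (best time).
Opt4: not dominated.
Opt5: not dominated (best tolls).
Opt6: not dominated (best fuel).
Opt7: not dominated.
Opt8: dominated by Opt2 (tolls 19≤54, time 11.0≤11.8, fuel 80≤114).
Pareto-optimal: Opt1, Opt3, Opt4, Opt5, Opt6, Opt7 → 6.

6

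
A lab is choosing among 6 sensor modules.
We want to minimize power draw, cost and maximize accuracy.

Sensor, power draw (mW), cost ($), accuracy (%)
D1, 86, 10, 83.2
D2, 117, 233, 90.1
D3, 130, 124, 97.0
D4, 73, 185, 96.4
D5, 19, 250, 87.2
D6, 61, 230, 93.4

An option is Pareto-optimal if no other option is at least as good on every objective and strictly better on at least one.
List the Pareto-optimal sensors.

D1, D3, D4, D5, D6

D1: not dominated (best cost).
D2: dominated by D4 (power draw 73≤117, cost 185≤233, accuracy 96.4≥90.1).
D3: not dominated (best accuracy).
D4: not dominated.
D5: not dominated (best power draw).
D6: not dominated.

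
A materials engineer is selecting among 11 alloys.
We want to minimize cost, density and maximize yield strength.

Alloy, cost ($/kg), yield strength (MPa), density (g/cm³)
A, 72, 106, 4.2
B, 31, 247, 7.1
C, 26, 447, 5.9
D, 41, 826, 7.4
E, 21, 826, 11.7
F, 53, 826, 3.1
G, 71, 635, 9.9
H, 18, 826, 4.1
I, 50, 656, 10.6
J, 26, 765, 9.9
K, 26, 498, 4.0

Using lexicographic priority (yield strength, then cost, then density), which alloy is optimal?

First maximize yield strength: best is 826, kept {D, E, F, H}.
Then minimize cost: best is 18, kept {H}.

H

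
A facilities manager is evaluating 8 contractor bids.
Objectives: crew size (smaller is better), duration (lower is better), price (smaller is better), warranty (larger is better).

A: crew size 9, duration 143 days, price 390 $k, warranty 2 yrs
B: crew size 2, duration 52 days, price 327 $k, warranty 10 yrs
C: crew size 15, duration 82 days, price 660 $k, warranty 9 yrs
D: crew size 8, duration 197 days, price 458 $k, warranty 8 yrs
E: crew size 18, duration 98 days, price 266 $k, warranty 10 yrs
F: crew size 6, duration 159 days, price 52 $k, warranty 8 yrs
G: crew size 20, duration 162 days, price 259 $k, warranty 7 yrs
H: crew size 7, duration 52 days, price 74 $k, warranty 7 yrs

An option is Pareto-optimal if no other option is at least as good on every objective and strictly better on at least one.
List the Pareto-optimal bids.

A: dominated by B (crew size 2≤9, duration 52≤143, price 327≤390, warranty 10≥2).
B: not dominated (best crew size).
C: dominated by B (crew size 2≤15, duration 52≤82, price 327≤660, warranty 10≥9).
D: dominated by B (crew size 2≤8, duration 52≤197, price 327≤458, warranty 10≥8).
E: not dominated.
F: not dominated (best price).
G: dominated by F (crew size 6≤20, duration 159≤162, price 52≤259, warranty 8≥7).
H: not dominated.

B, E, F, H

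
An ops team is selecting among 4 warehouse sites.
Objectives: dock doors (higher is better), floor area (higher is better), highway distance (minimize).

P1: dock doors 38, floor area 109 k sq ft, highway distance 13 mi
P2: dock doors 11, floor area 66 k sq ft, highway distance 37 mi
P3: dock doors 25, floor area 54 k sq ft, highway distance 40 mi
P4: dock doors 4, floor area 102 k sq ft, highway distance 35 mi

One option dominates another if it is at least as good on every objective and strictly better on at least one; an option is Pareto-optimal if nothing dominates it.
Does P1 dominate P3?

P1 vs P3: dock doors 38≥25, floor area 109≥54, highway distance 13≤40 — P1 is at least as good on every objective with at least one strict improvement.

Yes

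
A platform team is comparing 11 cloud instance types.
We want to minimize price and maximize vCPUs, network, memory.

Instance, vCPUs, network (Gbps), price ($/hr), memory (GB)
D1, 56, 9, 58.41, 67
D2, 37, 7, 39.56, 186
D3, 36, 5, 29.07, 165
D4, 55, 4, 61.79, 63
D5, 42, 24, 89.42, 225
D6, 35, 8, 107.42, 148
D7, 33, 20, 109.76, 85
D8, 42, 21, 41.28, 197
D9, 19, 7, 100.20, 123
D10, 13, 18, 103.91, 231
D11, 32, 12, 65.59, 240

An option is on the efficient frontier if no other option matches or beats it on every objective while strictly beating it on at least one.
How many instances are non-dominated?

D1: not dominated (best vCPUs).
D2: not dominated.
D3: not dominated (best price).
D4: dominated by D1 (vCPUs 56≥55, network 9≥4, price 58.41≤61.79, memory 67≥63).
D5: not dominated (best network).
D6: dominated by D5 (vCPUs 42≥35, network 24≥8, price 89.42≤107.42, memory 225≥148).
D7: dominated by D5 (vCPUs 42≥33, network 24≥20, price 89.42≤109.76, memory 225≥85).
D8: not dominated.
D9: dominated by D2 (vCPUs 37≥19, network 7≥7, price 39.56≤100.20, memory 186≥123).
D10: not dominated.
D11: not dominated (best memory).
Pareto-optimal: D1, D2, D3, D5, D8, D10, D11 → 7.

7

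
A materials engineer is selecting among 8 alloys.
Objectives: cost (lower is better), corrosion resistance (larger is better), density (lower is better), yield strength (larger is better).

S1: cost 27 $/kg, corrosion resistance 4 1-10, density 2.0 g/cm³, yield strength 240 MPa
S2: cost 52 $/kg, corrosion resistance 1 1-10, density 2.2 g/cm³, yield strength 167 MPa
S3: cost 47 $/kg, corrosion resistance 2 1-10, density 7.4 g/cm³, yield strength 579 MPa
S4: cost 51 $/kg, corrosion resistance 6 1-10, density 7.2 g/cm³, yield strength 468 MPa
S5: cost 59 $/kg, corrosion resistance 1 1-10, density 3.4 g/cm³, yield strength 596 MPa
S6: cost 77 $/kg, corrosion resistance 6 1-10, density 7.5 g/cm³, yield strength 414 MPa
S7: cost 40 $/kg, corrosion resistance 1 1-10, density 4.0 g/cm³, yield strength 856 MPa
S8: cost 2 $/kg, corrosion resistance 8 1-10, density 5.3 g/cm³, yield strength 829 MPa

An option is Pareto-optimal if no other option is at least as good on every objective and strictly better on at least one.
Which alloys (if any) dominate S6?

S4, S8

S4: cost 51≤77, corrosion resistance 6≥6, density 7.2≤7.5, yield strength 468≥414 — dominates S6.
S8: cost 2≤77, corrosion resistance 8≥6, density 5.3≤7.5, yield strength 829≥414 — dominates S6.
Others (S1, S2, S3, S5, S7) are each worse than S6 on at least one objective.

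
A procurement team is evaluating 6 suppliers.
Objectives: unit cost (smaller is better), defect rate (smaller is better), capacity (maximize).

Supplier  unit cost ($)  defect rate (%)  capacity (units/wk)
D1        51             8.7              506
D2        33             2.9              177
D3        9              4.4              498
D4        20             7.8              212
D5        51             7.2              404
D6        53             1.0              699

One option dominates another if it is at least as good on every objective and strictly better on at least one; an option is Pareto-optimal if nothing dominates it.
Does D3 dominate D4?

Yes

D3 vs D4: unit cost 9≤20, defect rate 4.4≤7.8, capacity 498≥212 — D3 is at least as good on every objective with at least one strict improvement.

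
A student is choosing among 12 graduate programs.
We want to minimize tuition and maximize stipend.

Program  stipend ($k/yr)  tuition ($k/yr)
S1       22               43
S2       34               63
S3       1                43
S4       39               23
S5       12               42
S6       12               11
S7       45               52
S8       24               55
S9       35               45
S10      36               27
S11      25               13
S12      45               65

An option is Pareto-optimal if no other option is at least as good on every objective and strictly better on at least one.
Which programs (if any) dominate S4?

none

S1: worse on stipend (22 vs 39).
S2: worse on stipend (34 vs 39).
S3: worse on stipend (1 vs 39).
S5: worse on stipend (12 vs 39).
S6: worse on stipend (12 vs 39).
S7: worse on tuition (52 vs 23).
S8: worse on stipend (24 vs 39).
S9: worse on stipend (35 vs 39).
S10: worse on stipend (36 vs 39).
S11: worse on stipend (25 vs 39).
S12: worse on tuition (65 vs 23).
No option dominates S4.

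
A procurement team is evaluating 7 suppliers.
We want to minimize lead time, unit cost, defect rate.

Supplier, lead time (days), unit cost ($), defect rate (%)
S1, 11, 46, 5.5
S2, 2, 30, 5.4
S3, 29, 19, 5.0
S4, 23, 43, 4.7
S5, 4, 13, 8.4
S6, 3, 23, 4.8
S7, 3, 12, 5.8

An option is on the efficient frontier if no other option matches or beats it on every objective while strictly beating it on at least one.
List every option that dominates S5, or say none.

S7: lead time 3≤4, unit cost 12≤13, defect rate 5.8≤8.4 — dominates S5.
Others (S1, S2, S3, S4, S6) are each worse than S5 on at least one objective.

S7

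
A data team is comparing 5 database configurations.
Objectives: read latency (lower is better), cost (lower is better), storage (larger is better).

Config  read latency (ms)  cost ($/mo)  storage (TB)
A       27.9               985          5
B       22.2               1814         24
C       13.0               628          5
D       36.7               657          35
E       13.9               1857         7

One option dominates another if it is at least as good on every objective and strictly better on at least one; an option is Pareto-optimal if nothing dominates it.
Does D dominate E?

D vs E: D is worse on read latency (36.7 vs 13.9), so it does not dominate E.

No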